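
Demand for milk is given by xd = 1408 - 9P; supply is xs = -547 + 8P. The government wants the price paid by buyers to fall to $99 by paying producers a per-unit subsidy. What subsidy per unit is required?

Required subsidy s = $34 per unit

At a buyer price of 99, quantity demanded is 1408 − 9·99 = 517.
Sellers supply 517 only when they receive Ps with -547 + 8·Ps = 517, i.e. Ps = 133.
s = Ps − Pb = 133 − 99 = 34.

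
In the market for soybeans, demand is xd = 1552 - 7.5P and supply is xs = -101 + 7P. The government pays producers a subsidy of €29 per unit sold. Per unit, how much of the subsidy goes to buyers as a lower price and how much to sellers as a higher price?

Buyers gain €14 per unit; sellers gain €15 per unit

Pre-subsidy: 1552 - 7.5P = -101 + 7P gives P* = 114, x* = 697.
With the subsidy, sellers receive Ps = Pb + 29 for each unit, where Pb is the price buyers pay.
Supply in terms of Pb becomes xs = -101 + 7(Pb + 29) = 102 + 7Pb. Setting this equal to demand: 1552 - 7.5Pb = 102 + 7Pb, so Pb = 100.
Sellers receive Ps = 100 + 29 = 129; x' = 1552 − 7.5·100 = 802.
Buyers' price falls by P* − Pb = 114 − 100 = 14; sellers' price rises by Ps − P* = 129 − 114 = 15.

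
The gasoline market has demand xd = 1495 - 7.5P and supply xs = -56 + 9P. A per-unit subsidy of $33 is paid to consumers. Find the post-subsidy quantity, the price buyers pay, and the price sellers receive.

x' = 925; buyers pay $76; sellers receive $109

Pre-subsidy: 1495 - 7.5P = -56 + 9P gives P* = 94, x* = 790.
With the rebate, buyers effectively pay Pb = Ps − 33, where Ps is the price sellers receive.
Demand in terms of Ps becomes xd = 1495 − 7.5(Ps − 33) = 1742.5 - 7.5Ps. Setting this equal to supply: 1742.5 - 7.5Ps = -56 + 9Ps, so Ps = 109.
Buyers pay Pb = 109 − 33 = 76; x' = -56 + 9·109 = 925.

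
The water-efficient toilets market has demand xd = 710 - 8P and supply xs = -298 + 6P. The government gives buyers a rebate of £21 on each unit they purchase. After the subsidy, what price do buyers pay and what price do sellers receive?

Buyers pay £63; sellers receive £84

Pre-subsidy: 710 - 8P = -298 + 6P gives P* = 72, x* = 134.
With the rebate, buyers effectively pay Pb = Ps − 21, where Ps is the price sellers receive.
Demand in terms of Ps becomes xd = 710 − 8(Ps − 21) = 878 - 8Ps. Setting this equal to supply: 878 - 8Ps = -298 + 6Ps, so Ps = 84.
Buyers pay Pb = 84 − 21 = 63; x' = -298 + 6·84 = 206.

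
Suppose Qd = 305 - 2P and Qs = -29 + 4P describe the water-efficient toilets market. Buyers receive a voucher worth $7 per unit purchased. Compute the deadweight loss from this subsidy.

Deadweight loss = 98/3

Pre-subsidy: 305 - 2P = -29 + 4P gives P* = 167/3, Q* = 581/3.
With the rebate, buyers effectively pay Pb = Ps − 7, where Ps is the price sellers receive.
Demand in terms of Ps becomes Qd = 305 − 2(Ps − 7) = 319 - 2Ps. Setting this equal to supply: 319 - 2Ps = -29 + 4Ps, so Ps = 58.
Buyers pay Pb = 58 − 7 = 51; Q' = -29 + 4·58 = 203.
The subsidy expands output by 203 − 581/3 = 28/3 past the efficient level; on those units the gap between marginal cost and willingness to pay runs from 0 up to 7.
DWL = ½ × 7 × 28/3 = 98/3.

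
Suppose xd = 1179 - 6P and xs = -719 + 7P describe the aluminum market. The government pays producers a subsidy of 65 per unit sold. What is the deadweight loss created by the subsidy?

Deadweight loss = 6825

Pre-subsidy: 1179 - 6P = -719 + 7P gives P* = 146, x* = 303.
With the subsidy, sellers receive Ps = Pb + 65 for each unit, where Pb is the price buyers pay.
Supply in terms of Pb becomes xs = -719 + 7(Pb + 65) = -264 + 7Pb. Setting this equal to demand: 1179 - 6Pb = -264 + 7Pb, so Pb = 111.
Sellers receive Ps = 111 + 65 = 176; x' = 1179 − 6·111 = 513.
The subsidy expands output by 513 − 303 = 210 past the efficient level; on those units the gap between marginal cost and willingness to pay runs from 0 up to 65.
DWL = ½ × 65 × 210 = 6825.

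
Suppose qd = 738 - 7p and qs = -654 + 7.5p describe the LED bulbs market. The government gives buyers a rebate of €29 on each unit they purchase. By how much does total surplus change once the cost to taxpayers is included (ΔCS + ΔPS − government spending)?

Net change in total surplus = -€1522.5

Pre-subsidy: 738 - 7p = -654 + 7.5p gives p* = 96, q* = 66.
With the rebate, buyers effectively pay pb = ps − 29, where ps is the price sellers receive.
Demand in terms of ps becomes qd = 738 − 7(ps − 29) = 941 - 7ps. Setting this equal to supply: 941 - 7ps = -654 + 7.5ps, so ps = 110.
Buyers pay pb = 110 − 29 = 81; q' = -654 + 7.5·110 = 171.
ΔCS = ½(66 + 171)(96 − 81) = 1777.5; ΔPS = ½(66 + 171)(110 − 96) = 1659.
Government spending = 29 × 171 = 4959.
Net change = 1777.5 + 1659 − 4959 = -1522.5. The loss equals the DWL triangle ½·29·105.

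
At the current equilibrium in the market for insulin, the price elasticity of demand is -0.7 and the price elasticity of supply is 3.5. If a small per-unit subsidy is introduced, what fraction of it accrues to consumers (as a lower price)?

For a small subsidy around the equilibrium, the benefit split depends on the relative slopes, which at a point are proportional to the elasticities.
Buyer share = εs/(εs + |εd|) = 3.5/(3.5 + 0.7) = 5/6; seller share = |εd|/(εs + |εd|) = 1/6.

Consumer share = 5/6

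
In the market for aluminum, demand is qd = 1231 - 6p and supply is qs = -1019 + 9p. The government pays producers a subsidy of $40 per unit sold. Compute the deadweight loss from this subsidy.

Deadweight loss = $2880

Pre-subsidy: 1231 - 6p = -1019 + 9p gives p* = 150, q* = 331.
With the subsidy, sellers receive ps = pb + 40 for each unit, where pb is the price buyers pay.
Supply in terms of pb becomes qs = -1019 + 9(pb + 40) = -659 + 9pb. Setting this equal to demand: 1231 - 6pb = -659 + 9pb, so pb = 126.
Sellers receive ps = 126 + 40 = 166; q' = 1231 − 6·126 = 475.
The subsidy expands output by 475 − 331 = 144 past the efficient level; on those units the gap between marginal cost and willingness to pay runs from 0 up to 40.
DWL = ½ × 40 × 144 = 2880.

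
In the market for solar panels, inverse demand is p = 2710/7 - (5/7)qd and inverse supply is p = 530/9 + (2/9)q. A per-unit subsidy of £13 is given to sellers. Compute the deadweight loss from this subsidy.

Pre-subsidy: 2710/7 - (5/7)q = 530/9 + (2/9)q gives q* = 20680/59 and p* = 8070/59.
With the subsidy, sellers receive ps = pb + 13 for each unit, where pb is the price buyers pay.
On the curves, pb = 2710/7 - (5/7)q and ps = 530/9 + (2/9)q; the wedge ps − pb = 13 gives 530/9 + (2/9)q − (2710/7 - (5/7)q) = 13, so q' = 21499/59.
Then pb = 2710/7 − (5/7)·(21499/59) = 7485/59 and ps = 530/9 + (2/9)·(21499/59) = 8252/59.
The subsidy expands output by 21499/59 − 20680/59 = 819/59 past the efficient level; on those units the gap between marginal cost and willingness to pay runs from 0 up to 13.
DWL = ½ × 13 × 819/59 = 10647/118.

Deadweight loss = 10647/118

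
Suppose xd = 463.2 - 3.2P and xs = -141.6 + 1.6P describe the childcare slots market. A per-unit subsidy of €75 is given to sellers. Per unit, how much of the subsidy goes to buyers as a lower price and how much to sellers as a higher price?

Buyers gain €25 per unit; sellers gain €50 per unit

Pre-subsidy: 463.2 - 3.2P = -141.6 + 1.6P gives P* = 126, x* = 60.
With the subsidy, sellers receive Ps = Pb + 75 for each unit, where Pb is the price buyers pay.
Supply in terms of Pb becomes xs = -141.6 + 1.6(Pb + 75) = -21.6 + 1.6Pb. Setting this equal to demand: 463.2 - 3.2Pb = -21.6 + 1.6Pb, so Pb = 101.
Sellers receive Ps = 101 + 75 = 176; x' = 463.2 − 3.2·101 = 140.
Buyers' price falls by P* − Pb = 126 − 101 = 25; sellers' price rises by Ps − P* = 176 − 126 = 50.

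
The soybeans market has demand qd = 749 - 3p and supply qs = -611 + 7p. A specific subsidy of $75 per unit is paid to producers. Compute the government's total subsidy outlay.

Pre-subsidy: 749 - 3p = -611 + 7p gives p* = 136, q* = 341.
With the subsidy, sellers receive ps = pb + 75 for each unit, where pb is the price buyers pay.
Supply in terms of pb becomes qs = -611 + 7(pb + 75) = -86 + 7pb. Setting this equal to demand: 749 - 3pb = -86 + 7pb, so pb = 83.5.
Sellers receive ps = 83.5 + 75 = 158.5; q' = 749 − 3·83.5 = 498.5.
Government outlay = subsidy × quantity = 75 × 498.5 = 37387.5.

Government cost = $37387.5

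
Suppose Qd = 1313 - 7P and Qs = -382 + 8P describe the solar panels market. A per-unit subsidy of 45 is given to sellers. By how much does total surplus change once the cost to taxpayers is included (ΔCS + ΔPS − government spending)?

Net change in total surplus = -3780

Pre-subsidy: 1313 - 7P = -382 + 8P gives P* = 113, Q* = 522.
With the subsidy, sellers receive Ps = Pb + 45 for each unit, where Pb is the price buyers pay.
Supply in terms of Pb becomes Qs = -382 + 8(Pb + 45) = -22 + 8Pb. Setting this equal to demand: 1313 - 7Pb = -22 + 8Pb, so Pb = 89.
Sellers receive Ps = 89 + 45 = 134; Q' = 1313 − 7·89 = 690.
ΔCS = ½(522 + 690)(113 − 89) = 14544; ΔPS = ½(522 + 690)(134 − 113) = 12726.
Government spending = 45 × 690 = 31050.
Net change = 14544 + 12726 − 31050 = -3780. The loss equals the DWL triangle ½·45·168.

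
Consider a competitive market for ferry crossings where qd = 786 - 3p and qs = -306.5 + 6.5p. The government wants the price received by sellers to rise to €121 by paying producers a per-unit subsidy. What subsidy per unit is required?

Required subsidy s = €19 per unit

At a seller price of 121, quantity supplied is -306.5 + 6.5·121 = 480.
Buyers absorb 480 only when they pay pb with 786 − 3·pb = 480, i.e. pb = 102.
s = ps − pb = 121 − 102 = 19.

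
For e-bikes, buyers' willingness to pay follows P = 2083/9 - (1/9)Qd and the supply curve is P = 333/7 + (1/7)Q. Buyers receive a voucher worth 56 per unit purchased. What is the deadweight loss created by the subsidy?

Deadweight loss = 6174

Pre-subsidy: 2083/9 - (1/9)Q = 333/7 + (1/7)Q gives Q* = 724 and P* = 151.
With the rebate, buyers effectively pay Pb = Ps − 56, where Ps is the price sellers receive.
On the curves, Pb = 2083/9 - (1/9)Q and Ps = 333/7 + (1/7)Q; the wedge Ps − Pb = 56 gives 333/7 + (1/7)Q − (2083/9 - (1/9)Q) = 56, so Q' = 944.5.
Then Pb = 2083/9 − (1/9)·944.5 = 126.5 and Ps = 333/7 + (1/7)·944.5 = 182.5.
The subsidy expands output by 944.5 − 724 = 220.5 past the efficient level; on those units the gap between marginal cost and willingness to pay runs from 0 up to 56.
DWL = ½ × 56 × 220.5 = 6174.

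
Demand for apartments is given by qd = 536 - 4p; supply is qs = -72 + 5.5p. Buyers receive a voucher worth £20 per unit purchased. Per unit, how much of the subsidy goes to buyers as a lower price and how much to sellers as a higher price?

Pre-subsidy: 536 - 4p = -72 + 5.5p gives p* = 64, q* = 280.
With the rebate, buyers effectively pay pb = ps − 20, where ps is the price sellers receive.
Demand in terms of ps becomes qd = 536 − 4(ps − 20) = 616 - 4ps. Setting this equal to supply: 616 - 4ps = -72 + 5.5ps, so ps = 1376/19.
Buyers pay pb = 1376/19 − 20 = 996/19; q' = -72 + 5.5·(1376/19) = 6200/19.
Buyers' price falls by p* − pb = 64 − 996/19 = 220/19; sellers' price rises by ps − p* = 1376/19 − 64 = 160/19.

Buyers gain 220/19 per unit; sellers gain 160/19 per unit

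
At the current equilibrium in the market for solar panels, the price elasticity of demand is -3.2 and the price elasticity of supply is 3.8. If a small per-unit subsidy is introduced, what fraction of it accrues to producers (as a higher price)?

Producer share = 16/35

For a small subsidy around the equilibrium, the benefit split depends on the relative slopes, which at a point are proportional to the elasticities.
Buyer share = εs/(εs + |εd|) = 3.8/(3.8 + 3.2) = 19/35; seller share = |εd|/(εs + |εd|) = 16/35.
So producers capture 16/35 of the subsidy.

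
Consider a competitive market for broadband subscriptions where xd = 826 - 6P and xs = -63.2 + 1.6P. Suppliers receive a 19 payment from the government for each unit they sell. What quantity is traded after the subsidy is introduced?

Pre-subsidy: 826 - 6P = -63.2 + 1.6P gives P* = 117, x* = 124.
With the subsidy, sellers receive Ps = Pb + 19 for each unit, where Pb is the price buyers pay.
Supply in terms of Pb becomes xs = -63.2 + 1.6(Pb + 19) = -32.8 + 1.6Pb. Setting this equal to demand: 826 - 6Pb = -32.8 + 1.6Pb, so Pb = 113.
Sellers receive Ps = 113 + 19 = 132; x' = 826 − 6·113 = 148.

x' = 148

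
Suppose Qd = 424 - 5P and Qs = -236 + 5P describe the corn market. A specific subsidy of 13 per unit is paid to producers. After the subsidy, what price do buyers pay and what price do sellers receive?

Buyers pay 59.5; sellers receive 72.5

Pre-subsidy: 424 - 5P = -236 + 5P gives P* = 66, Q* = 94.
With the subsidy, sellers receive Ps = Pb + 13 for each unit, where Pb is the price buyers pay.
Supply in terms of Pb becomes Qs = -236 + 5(Pb + 13) = -171 + 5Pb. Setting this equal to demand: 424 - 5Pb = -171 + 5Pb, so Pb = 59.5.
Sellers receive Ps = 59.5 + 13 = 72.5; Q' = 424 − 5·59.5 = 126.5.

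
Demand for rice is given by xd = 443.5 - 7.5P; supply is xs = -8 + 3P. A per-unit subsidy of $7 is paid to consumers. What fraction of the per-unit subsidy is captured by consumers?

Pre-subsidy: 443.5 - 7.5P = -8 + 3P gives P* = 43, x* = 121.
With the rebate, buyers effectively pay Pb = Ps − 7, where Ps is the price sellers receive.
Demand in terms of Ps becomes xd = 443.5 − 7.5(Ps − 7) = 496 - 7.5Ps. Setting this equal to supply: 496 - 7.5Ps = -8 + 3Ps, so Ps = 48.
Buyers pay Pb = 48 − 7 = 41; x' = -8 + 3·48 = 136.
Buyers' price falls by P* − Pb = 43 − 41 = 2; sellers' price rises by Ps − P* = 48 − 43 = 5.
So consumers capture 2/7 = 2/7 of each unit of subsidy.

Consumer share = 2/7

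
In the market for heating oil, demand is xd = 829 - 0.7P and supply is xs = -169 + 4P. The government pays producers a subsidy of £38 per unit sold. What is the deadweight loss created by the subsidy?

Deadweight loss = 20216/47

Pre-subsidy: 829 - 0.7P = -169 + 4P gives P* = 9980/47, x* = 31977/47.
With the subsidy, sellers receive Ps = Pb + 38 for each unit, where Pb is the price buyers pay.
Supply in terms of Pb becomes xs = -169 + 4(Pb + 38) = -17 + 4Pb. Setting this equal to demand: 829 - 0.7Pb = -17 + 4Pb, so Pb = 180.
Sellers receive Ps = 180 + 38 = 218; x' = 829 − 0.7·180 = 703.
The subsidy expands output by 703 − 31977/47 = 1064/47 past the efficient level; on those units the gap between marginal cost and willingness to pay runs from 0 up to 38.
DWL = ½ × 38 × 1064/47 = 20216/47.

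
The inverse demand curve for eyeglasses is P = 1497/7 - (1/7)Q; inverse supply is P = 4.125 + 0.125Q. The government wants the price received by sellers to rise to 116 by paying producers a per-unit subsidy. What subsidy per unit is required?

Required subsidy s = 30 per unit

At a seller price of 116, quantity supplied is -33 + 8·116 = 895.
Buyers absorb 895 only when they pay Pb = 1497/7 − (1/7)·895 = 86.
s = Ps − Pb = 116 − 86 = 30.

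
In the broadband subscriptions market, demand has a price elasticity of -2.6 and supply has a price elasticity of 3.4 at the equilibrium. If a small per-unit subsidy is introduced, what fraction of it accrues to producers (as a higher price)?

Producer share = 13/30

For a small subsidy around the equilibrium, the benefit split depends on the relative slopes, which at a point are proportional to the elasticities.
Buyer share = εs/(εs + |εd|) = 3.4/(3.4 + 2.6) = 17/30; seller share = |εd|/(εs + |εd|) = 13/30.
So producers capture 13/30 of the subsidy.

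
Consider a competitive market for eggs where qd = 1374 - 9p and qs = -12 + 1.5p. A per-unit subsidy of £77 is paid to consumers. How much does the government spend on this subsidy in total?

Government cost = £21945

Pre-subsidy: 1374 - 9p = -12 + 1.5p gives p* = 132, q* = 186.
With the rebate, buyers effectively pay pb = ps − 77, where ps is the price sellers receive.
Demand in terms of ps becomes qd = 1374 − 9(ps − 77) = 2067 - 9ps. Setting this equal to supply: 2067 - 9ps = -12 + 1.5ps, so ps = 198.
Buyers pay pb = 198 − 77 = 121; q' = -12 + 1.5·198 = 285.
Government outlay = subsidy × quantity = 77 × 285 = 21945.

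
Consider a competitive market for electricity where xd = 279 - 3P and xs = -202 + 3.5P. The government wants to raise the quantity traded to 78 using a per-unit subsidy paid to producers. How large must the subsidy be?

At x = 78, invert demand for the buyer price: Pb = (279 − 78)/3 = 67; invert supply for the seller price: Ps = (78 − (-202))/3.5 = 80.
The subsidy must fill the gap: s = Ps − Pb = 80 − 67 = 13.

Required subsidy s = 13 per unit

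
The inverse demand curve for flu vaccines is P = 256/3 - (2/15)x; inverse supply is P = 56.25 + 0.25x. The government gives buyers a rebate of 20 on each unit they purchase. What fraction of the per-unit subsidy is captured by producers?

Pre-subsidy: 256/3 - (2/15)x = 56.25 + 0.25x gives x* = 1745/23 and P* = 1730/23.
With the rebate, buyers effectively pay Pb = Ps − 20, where Ps is the price sellers receive.
On the curves, Pb = 256/3 - (2/15)x and Ps = 56.25 + 0.25x; the wedge Ps − Pb = 20 gives 56.25 + 0.25x − (256/3 - (2/15)x) = 20, so x' = 2945/23.
Then Pb = 256/3 − (2/15)·(2945/23) = 1570/23 and Ps = 56.25 + 0.25·(2945/23) = 2030/23.
Buyers' price falls by P* − Pb = 1730/23 − 1570/23 = 160/23; sellers' price rises by Ps − P* = 2030/23 − 1730/23 = 300/23.
So producers capture (300/23)/20 = 15/23 of each unit of subsidy.

Producer share = 15/23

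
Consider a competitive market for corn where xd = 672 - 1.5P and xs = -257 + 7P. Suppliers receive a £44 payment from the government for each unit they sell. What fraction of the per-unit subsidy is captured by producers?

Producer share = 3/17

Pre-subsidy: 672 - 1.5P = -257 + 7P gives P* = 1858/17, x* = 8637/17.
With the subsidy, sellers receive Ps = Pb + 44 for each unit, where Pb is the price buyers pay.
Supply in terms of Pb becomes xs = -257 + 7(Pb + 44) = 51 + 7Pb. Setting this equal to demand: 672 - 1.5Pb = 51 + 7Pb, so Pb = 1242/17.
Sellers receive Ps = 1242/17 + 44 = 1990/17; x' = 672 − 1.5·(1242/17) = 9561/17.
Buyers' price falls by P* − Pb = 1858/17 − 1242/17 = 616/17; sellers' price rises by Ps − P* = 1990/17 − 1858/17 = 132/17.
So producers capture (132/17)/44 = 3/17 of each unit of subsidy.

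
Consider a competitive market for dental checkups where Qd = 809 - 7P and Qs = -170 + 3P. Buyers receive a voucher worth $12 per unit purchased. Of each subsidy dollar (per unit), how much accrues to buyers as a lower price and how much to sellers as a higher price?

Buyers gain $3.6 per unit; sellers gain $8.4 per unit

Pre-subsidy: 809 - 7P = -170 + 3P gives P* = 97.9, Q* = 123.7.
With the rebate, buyers effectively pay Pb = Ps − 12, where Ps is the price sellers receive.
Demand in terms of Ps becomes Qd = 809 − 7(Ps − 12) = 893 - 7Ps. Setting this equal to supply: 893 - 7Ps = -170 + 3Ps, so Ps = 106.3.
Buyers pay Pb = 106.3 − 12 = 94.3; Q' = -170 + 3·106.3 = 148.9.
Buyers' price falls by P* − Pb = 97.9 − 94.3 = 3.6; sellers' price rises by Ps − P* = 106.3 − 97.9 = 8.4.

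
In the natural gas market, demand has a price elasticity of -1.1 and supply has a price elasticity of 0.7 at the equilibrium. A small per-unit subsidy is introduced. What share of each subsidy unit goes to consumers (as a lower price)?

For a small subsidy around the equilibrium, the benefit split depends on the relative slopes, which at a point are proportional to the elasticities.
Buyer share = εs/(εs + |εd|) = 0.7/(0.7 + 1.1) = 7/18; seller share = |εd|/(εs + |εd|) = 11/18.

Consumer share = 7/18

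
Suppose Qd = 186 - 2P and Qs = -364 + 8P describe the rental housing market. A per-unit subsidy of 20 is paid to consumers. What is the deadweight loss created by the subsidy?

Pre-subsidy: 186 - 2P = -364 + 8P gives P* = 55, Q* = 76.
With the rebate, buyers effectively pay Pb = Ps − 20, where Ps is the price sellers receive.
Demand in terms of Ps becomes Qd = 186 − 2(Ps − 20) = 226 - 2Ps. Setting this equal to supply: 226 - 2Ps = -364 + 8Ps, so Ps = 59.
Buyers pay Pb = 59 − 20 = 39; Q' = -364 + 8·59 = 108.
The subsidy expands output by 108 − 76 = 32 past the efficient level; on those units the gap between marginal cost and willingness to pay runs from 0 up to 20.
DWL = ½ × 20 × 32 = 320.

Deadweight loss = 320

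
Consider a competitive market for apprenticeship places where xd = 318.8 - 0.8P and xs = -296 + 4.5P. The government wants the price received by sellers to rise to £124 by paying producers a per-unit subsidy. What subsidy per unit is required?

At a seller price of 124, quantity supplied is -296 + 4.5·124 = 262.
Buyers absorb 262 only when they pay Pb with 318.8 − 0.8·Pb = 262, i.e. Pb = 71.
s = Ps − Pb = 124 − 71 = 53.

Required subsidy s = £53 per unit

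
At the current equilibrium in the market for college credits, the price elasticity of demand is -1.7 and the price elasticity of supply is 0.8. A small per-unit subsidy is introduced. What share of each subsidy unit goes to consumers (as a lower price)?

Consumer share = 0.32

For a small subsidy around the equilibrium, the benefit split depends on the relative slopes, which at a point are proportional to the elasticities.
Buyer share = εs/(εs + |εd|) = 0.8/(0.8 + 1.7) = 0.32; seller share = |εd|/(εs + |εd|) = 0.68.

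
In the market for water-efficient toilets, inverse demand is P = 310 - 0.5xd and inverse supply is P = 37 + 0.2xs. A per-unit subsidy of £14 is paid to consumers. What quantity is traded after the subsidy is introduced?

Pre-subsidy: 310 - 0.5x = 37 + 0.2x gives x* = 390 and P* = 115.
With the rebate, buyers effectively pay Pb = Ps − 14, where Ps is the price sellers receive.
On the curves, Pb = 310 - 0.5x and Ps = 37 + 0.2x; the wedge Ps − Pb = 14 gives 37 + 0.2x − (310 - 0.5x) = 14, so x' = 410.
Then Pb = 310 − 0.5·410 = 105 and Ps = 37 + 0.2·410 = 119.

x' = 410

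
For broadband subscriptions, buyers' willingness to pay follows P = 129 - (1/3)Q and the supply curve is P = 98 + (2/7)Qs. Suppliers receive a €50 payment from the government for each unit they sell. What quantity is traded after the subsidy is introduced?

Pre-subsidy: 129 - (1/3)Q = 98 + (2/7)Q gives Q* = 651/13 and P* = 1460/13.
With the subsidy, sellers receive Ps = Pb + 50 for each unit, where Pb is the price buyers pay.
On the curves, Pb = 129 - (1/3)Q and Ps = 98 + (2/7)Q; the wedge Ps − Pb = 50 gives 98 + (2/7)Q − (129 - (1/3)Q) = 50, so Q' = 1701/13.
Then Pb = 129 − (1/3)·(1701/13) = 1110/13 and Ps = 98 + (2/7)·(1701/13) = 1760/13.

Q' = 1701/13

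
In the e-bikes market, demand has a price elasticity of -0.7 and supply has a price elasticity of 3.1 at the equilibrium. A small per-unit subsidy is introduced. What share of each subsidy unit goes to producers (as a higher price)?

Producer share = 7/38

For a small subsidy around the equilibrium, the benefit split depends on the relative slopes, which at a point are proportional to the elasticities.
Buyer share = εs/(εs + |εd|) = 3.1/(3.1 + 0.7) = 31/38; seller share = |εd|/(εs + |εd|) = 7/38.
So producers capture 7/38 of the subsidy.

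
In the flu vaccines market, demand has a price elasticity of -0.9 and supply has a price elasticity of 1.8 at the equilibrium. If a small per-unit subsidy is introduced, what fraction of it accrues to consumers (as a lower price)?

Consumer share = 2/3

For a small subsidy around the equilibrium, the benefit split depends on the relative slopes, which at a point are proportional to the elasticities.
Buyer share = εs/(εs + |εd|) = 1.8/(1.8 + 0.9) = 2/3; seller share = |εd|/(εs + |εd|) = 1/3.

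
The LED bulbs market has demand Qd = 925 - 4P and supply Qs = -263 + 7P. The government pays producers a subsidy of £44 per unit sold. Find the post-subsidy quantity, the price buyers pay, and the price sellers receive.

Q' = 605; buyers pay £80; sellers receive £124

Pre-subsidy: 925 - 4P = -263 + 7P gives P* = 108, Q* = 493.
With the subsidy, sellers receive Ps = Pb + 44 for each unit, where Pb is the price buyers pay.
Supply in terms of Pb becomes Qs = -263 + 7(Pb + 44) = 45 + 7Pb. Setting this equal to demand: 925 - 4Pb = 45 + 7Pb, so Pb = 80.
Sellers receive Ps = 80 + 44 = 124; Q' = 925 − 4·80 = 605.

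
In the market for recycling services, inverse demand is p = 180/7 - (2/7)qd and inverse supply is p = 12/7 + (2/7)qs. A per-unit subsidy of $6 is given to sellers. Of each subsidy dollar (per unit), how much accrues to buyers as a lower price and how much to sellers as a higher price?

Buyers gain $3 per unit; sellers gain $3 per unit

Pre-subsidy: 180/7 - (2/7)q = 12/7 + (2/7)q gives q* = 42 and p* = 96/7.
With the subsidy, sellers receive ps = pb + 6 for each unit, where pb is the price buyers pay.
On the curves, pb = 180/7 - (2/7)q and ps = 12/7 + (2/7)q; the wedge ps − pb = 6 gives 12/7 + (2/7)q − (180/7 - (2/7)q) = 6, so q' = 52.5.
Then pb = 180/7 − (2/7)·52.5 = 75/7 and ps = 12/7 + (2/7)·52.5 = 117/7.
Buyers' price falls by p* − pb = 96/7 − 75/7 = 3; sellers' price rises by ps − p* = 117/7 − 96/7 = 3.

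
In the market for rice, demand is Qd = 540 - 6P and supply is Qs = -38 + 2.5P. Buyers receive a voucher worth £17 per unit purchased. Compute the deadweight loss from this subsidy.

Pre-subsidy: 540 - 6P = -38 + 2.5P gives P* = 68, Q* = 132.
With the rebate, buyers effectively pay Pb = Ps − 17, where Ps is the price sellers receive.
Demand in terms of Ps becomes Qd = 540 − 6(Ps − 17) = 642 - 6Ps. Setting this equal to supply: 642 - 6Ps = -38 + 2.5Ps, so Ps = 80.
Buyers pay Pb = 80 − 17 = 63; Q' = -38 + 2.5·80 = 162.
The subsidy expands output by 162 − 132 = 30 past the efficient level; on those units the gap between marginal cost and willingness to pay runs from 0 up to 17.
DWL = ½ × 17 × 30 = 255.

Deadweight loss = £255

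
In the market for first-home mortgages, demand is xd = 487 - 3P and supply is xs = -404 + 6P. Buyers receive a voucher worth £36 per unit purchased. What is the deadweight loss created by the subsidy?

Pre-subsidy: 487 - 3P = -404 + 6P gives P* = 99, x* = 190.
With the rebate, buyers effectively pay Pb = Ps − 36, where Ps is the price sellers receive.
Demand in terms of Ps becomes xd = 487 − 3(Ps − 36) = 595 - 3Ps. Setting this equal to supply: 595 - 3Ps = -404 + 6Ps, so Ps = 111.
Buyers pay Pb = 111 − 36 = 75; x' = -404 + 6·111 = 262.
The subsidy expands output by 262 − 190 = 72 past the efficient level; on those units the gap between marginal cost and willingness to pay runs from 0 up to 36.
DWL = ½ × 36 × 72 = 1296.

Deadweight loss = £1296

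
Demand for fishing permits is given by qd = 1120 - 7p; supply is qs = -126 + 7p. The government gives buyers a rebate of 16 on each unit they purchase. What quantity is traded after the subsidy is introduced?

Pre-subsidy: 1120 - 7p = -126 + 7p gives p* = 89, q* = 497.
With the rebate, buyers effectively pay pb = ps − 16, where ps is the price sellers receive.
Demand in terms of ps becomes qd = 1120 − 7(ps − 16) = 1232 - 7ps. Setting this equal to supply: 1232 - 7ps = -126 + 7ps, so ps = 97.
Buyers pay pb = 97 − 16 = 81; q' = -126 + 7·97 = 553.

q' = 553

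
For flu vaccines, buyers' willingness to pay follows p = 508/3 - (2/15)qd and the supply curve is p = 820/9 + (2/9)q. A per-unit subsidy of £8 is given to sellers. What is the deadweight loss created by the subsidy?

Deadweight loss = £90

Pre-subsidy: 508/3 - (2/15)q = 820/9 + (2/9)q gives q* = 220 and p* = 140.
With the subsidy, sellers receive ps = pb + 8 for each unit, where pb is the price buyers pay.
On the curves, pb = 508/3 - (2/15)q and ps = 820/9 + (2/9)q; the wedge ps − pb = 8 gives 820/9 + (2/9)q − (508/3 - (2/15)q) = 8, so q' = 242.5.
Then pb = 508/3 − (2/15)·242.5 = 137 and ps = 820/9 + (2/9)·242.5 = 145.
The subsidy expands output by 242.5 − 220 = 22.5 past the efficient level; on those units the gap between marginal cost and willingness to pay runs from 0 up to 8.
DWL = ½ × 8 × 22.5 = 90.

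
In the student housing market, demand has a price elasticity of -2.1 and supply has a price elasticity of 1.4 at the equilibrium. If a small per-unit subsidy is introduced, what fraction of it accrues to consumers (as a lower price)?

For a small subsidy around the equilibrium, the benefit split depends on the relative slopes, which at a point are proportional to the elasticities.
Buyer share = εs/(εs + |εd|) = 1.4/(1.4 + 2.1) = 0.4; seller share = |εd|/(εs + |εd|) = 0.6.

Consumer share = 0.4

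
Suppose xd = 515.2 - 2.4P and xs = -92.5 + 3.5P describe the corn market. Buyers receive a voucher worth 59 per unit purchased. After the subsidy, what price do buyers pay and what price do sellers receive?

Buyers pay 68; sellers receive 127

Pre-subsidy: 515.2 - 2.4P = -92.5 + 3.5P gives P* = 103, x* = 268.
With the rebate, buyers effectively pay Pb = Ps − 59, where Ps is the price sellers receive.
Demand in terms of Ps becomes xd = 515.2 − 2.4(Ps − 59) = 656.8 - 2.4Ps. Setting this equal to supply: 656.8 - 2.4Ps = -92.5 + 3.5Ps, so Ps = 127.
Buyers pay Pb = 127 − 59 = 68; x' = -92.5 + 3.5·127 = 352.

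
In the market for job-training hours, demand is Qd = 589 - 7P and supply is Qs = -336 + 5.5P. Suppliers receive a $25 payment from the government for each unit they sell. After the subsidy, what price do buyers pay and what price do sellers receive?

Pre-subsidy: 589 - 7P = -336 + 5.5P gives P* = 74, Q* = 71.
With the subsidy, sellers receive Ps = Pb + 25 for each unit, where Pb is the price buyers pay.
Supply in terms of Pb becomes Qs = -336 + 5.5(Pb + 25) = -198.5 + 5.5Pb. Setting this equal to demand: 589 - 7Pb = -198.5 + 5.5Pb, so Pb = 63.
Sellers receive Ps = 63 + 25 = 88; Q' = 589 − 7·63 = 148.

Buyers pay $63; sellers receive $88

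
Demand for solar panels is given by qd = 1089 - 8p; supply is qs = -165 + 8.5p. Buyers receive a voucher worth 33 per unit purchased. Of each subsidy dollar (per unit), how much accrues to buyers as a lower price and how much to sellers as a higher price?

Buyers gain 17 per unit; sellers gain 16 per unit

Pre-subsidy: 1089 - 8p = -165 + 8.5p gives p* = 76, q* = 481.
With the rebate, buyers effectively pay pb = ps − 33, where ps is the price sellers receive.
Demand in terms of ps becomes qd = 1089 − 8(ps − 33) = 1353 - 8ps. Setting this equal to supply: 1353 - 8ps = -165 + 8.5ps, so ps = 92.
Buyers pay pb = 92 − 33 = 59; q' = -165 + 8.5·92 = 617.
Buyers' price falls by p* − pb = 76 − 59 = 17; sellers' price rises by ps − p* = 92 − 76 = 16.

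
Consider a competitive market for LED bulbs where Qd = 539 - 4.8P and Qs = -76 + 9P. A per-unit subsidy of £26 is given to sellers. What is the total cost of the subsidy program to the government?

Government cost = 243074/23

Pre-subsidy: 539 - 4.8P = -76 + 9P gives P* = 1025/23, Q* = 7477/23.
With the subsidy, sellers receive Ps = Pb + 26 for each unit, where Pb is the price buyers pay.
Supply in terms of Pb becomes Qs = -76 + 9(Pb + 26) = 158 + 9Pb. Setting this equal to demand: 539 - 4.8Pb = 158 + 9Pb, so Pb = 635/23.
Sellers receive Ps = 635/23 + 26 = 1233/23; Q' = 539 − 4.8·(635/23) = 9349/23.
Government outlay = subsidy × quantity = 26 × 9349/23 = 243074/23.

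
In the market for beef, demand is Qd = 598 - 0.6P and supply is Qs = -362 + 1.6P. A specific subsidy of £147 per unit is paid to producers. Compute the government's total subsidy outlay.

Pre-subsidy: 598 - 0.6P = -362 + 1.6P gives P* = 4800/11, Q* = 3698/11.
With the subsidy, sellers receive Ps = Pb + 147 for each unit, where Pb is the price buyers pay.
Supply in terms of Pb becomes Qs = -362 + 1.6(Pb + 147) = -126.8 + 1.6Pb. Setting this equal to demand: 598 - 0.6Pb = -126.8 + 1.6Pb, so Pb = 3624/11.
Sellers receive Ps = 3624/11 + 147 = 5241/11; Q' = 598 − 0.6·(3624/11) = 22018/55.
Government outlay = subsidy × quantity = 147 × 22018/55 = 3236646/55.

Government cost = 3236646/55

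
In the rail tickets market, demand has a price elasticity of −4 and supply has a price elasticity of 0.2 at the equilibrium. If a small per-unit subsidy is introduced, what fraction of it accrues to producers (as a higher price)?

For a small subsidy around the equilibrium, the benefit split depends on the relative slopes, which at a point are proportional to the elasticities.
Buyer share = εs/(εs + |εd|) = 0.2/(0.2 + 4) = 1/21; seller share = |εd|/(εs + |εd|) = 20/21.
So producers capture 20/21 of the subsidy.

Producer share = 20/21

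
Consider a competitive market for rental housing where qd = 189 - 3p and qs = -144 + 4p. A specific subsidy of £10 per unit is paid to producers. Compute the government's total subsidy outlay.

Pre-subsidy: 189 - 3p = -144 + 4p gives p* = 333/7, q* = 324/7.
With the subsidy, sellers receive ps = pb + 10 for each unit, where pb is the price buyers pay.
Supply in terms of pb becomes qs = -144 + 4(pb + 10) = -104 + 4pb. Setting this equal to demand: 189 - 3pb = -104 + 4pb, so pb = 293/7.
Sellers receive ps = 293/7 + 10 = 363/7; q' = 189 − 3·(293/7) = 444/7.
Government outlay = subsidy × quantity = 10 × 444/7 = 4440/7.

Government cost = 4440/7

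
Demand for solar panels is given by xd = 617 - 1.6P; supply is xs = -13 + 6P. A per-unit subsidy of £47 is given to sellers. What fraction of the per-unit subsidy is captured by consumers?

Pre-subsidy: 617 - 1.6P = -13 + 6P gives P* = 1575/19, x* = 9203/19.
With the subsidy, sellers receive Ps = Pb + 47 for each unit, where Pb is the price buyers pay.
Supply in terms of Pb becomes xs = -13 + 6(Pb + 47) = 269 + 6Pb. Setting this equal to demand: 617 - 1.6Pb = 269 + 6Pb, so Pb = 870/19.
Sellers receive Ps = 870/19 + 47 = 1763/19; x' = 617 − 1.6·(870/19) = 10331/19.
Buyers' price falls by P* − Pb = 1575/19 − 870/19 = 705/19; sellers' price rises by Ps − P* = 1763/19 − 1575/19 = 188/19.
So consumers capture (705/19)/47 = 15/19 of each unit of subsidy.

Consumer share = 15/19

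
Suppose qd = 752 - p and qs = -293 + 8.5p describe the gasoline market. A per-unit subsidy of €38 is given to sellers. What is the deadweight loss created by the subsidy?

Deadweight loss = €646

Pre-subsidy: 752 - p = -293 + 8.5p gives p* = 110, q* = 642.
With the subsidy, sellers receive ps = pb + 38 for each unit, where pb is the price buyers pay.
Supply in terms of pb becomes qs = -293 + 8.5(pb + 38) = 30 + 8.5pb. Setting this equal to demand: 752 - pb = 30 + 8.5pb, so pb = 76.
Sellers receive ps = 76 + 38 = 114; q' = 752 − 1·76 = 676.
The subsidy expands output by 676 − 642 = 34 past the efficient level; on those units the gap between marginal cost and willingness to pay runs from 0 up to 38.
DWL = ½ × 38 × 34 = 646.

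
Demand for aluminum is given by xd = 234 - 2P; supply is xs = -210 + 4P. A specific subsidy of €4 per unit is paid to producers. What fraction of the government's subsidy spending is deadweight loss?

Pre-subsidy: 234 - 2P = -210 + 4P gives P* = 74, x* = 86.
With the subsidy, sellers receive Ps = Pb + 4 for each unit, where Pb is the price buyers pay.
Supply in terms of Pb becomes xs = -210 + 4(Pb + 4) = -194 + 4Pb. Setting this equal to demand: 234 - 2Pb = -194 + 4Pb, so Pb = 214/3.
Sellers receive Ps = 214/3 + 4 = 226/3; x' = 234 − 2·(214/3) = 274/3.
ΔCS = ½(86 + 274/3)(74 − 214/3) = 2128/9; ΔPS = ½(86 + 274/3)(226/3 − 74) = 1064/9.
Government spending = 4 × 274/3 = 1096/3.
DWL = ½ × 4 × (274/3 − 86) = 32/3; fraction = (32/3) / (1096/3) = 4/137.

DWL / government spending = 4/137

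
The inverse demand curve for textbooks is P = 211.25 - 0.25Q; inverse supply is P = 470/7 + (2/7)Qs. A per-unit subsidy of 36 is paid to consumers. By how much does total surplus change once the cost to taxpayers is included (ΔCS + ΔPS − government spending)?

Net change in total surplus = -1209.6

Pre-subsidy: 211.25 - 0.25Q = 470/7 + (2/7)Q gives Q* = 269 and P* = 144.
With the rebate, buyers effectively pay Pb = Ps − 36, where Ps is the price sellers receive.
On the curves, Pb = 211.25 - 0.25Q and Ps = 470/7 + (2/7)Q; the wedge Ps − Pb = 36 gives 470/7 + (2/7)Q − (211.25 - 0.25Q) = 36, so Q' = 336.2.
Then Pb = 211.25 − 0.25·336.2 = 127.2 and Ps = 470/7 + (2/7)·336.2 = 163.2.
ΔCS = ½(269 + 336.2)(144 − 127.2) = 5083.68; ΔPS = ½(269 + 336.2)(163.2 − 144) = 5809.92.
Government spending = 36 × 336.2 = 12103.2.
Net change = 5083.68 + 5809.92 − 12103.2 = -1209.6. The loss equals the DWL triangle ½·36·67.2.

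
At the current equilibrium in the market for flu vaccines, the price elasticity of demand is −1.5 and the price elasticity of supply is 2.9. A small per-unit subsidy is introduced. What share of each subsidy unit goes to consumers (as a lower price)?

Consumer share = 29/44

For a small subsidy around the equilibrium, the benefit split depends on the relative slopes, which at a point are proportional to the elasticities.
Buyer share = εs/(εs + |εd|) = 2.9/(2.9 + 1.5) = 29/44; seller share = |εd|/(εs + |εd|) = 15/44.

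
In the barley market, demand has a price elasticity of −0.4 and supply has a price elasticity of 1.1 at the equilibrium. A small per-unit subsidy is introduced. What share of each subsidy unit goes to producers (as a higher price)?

For a small subsidy around the equilibrium, the benefit split depends on the relative slopes, which at a point are proportional to the elasticities.
Buyer share = εs/(εs + |εd|) = 1.1/(1.1 + 0.4) = 11/15; seller share = |εd|/(εs + |εd|) = 4/15.
So producers capture 4/15 of the subsidy.

Producer share = 4/15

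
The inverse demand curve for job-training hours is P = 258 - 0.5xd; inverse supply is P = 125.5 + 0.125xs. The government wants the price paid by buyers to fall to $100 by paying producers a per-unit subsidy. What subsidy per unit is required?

At a buyer price of 100, quantity demanded is 516 − 2·100 = 316.
Sellers supply 316 only when they receive Ps = 125.5 + 0.125·316 = 165.
s = Ps − Pb = 165 − 100 = 65.

Required subsidy s = $65 per unit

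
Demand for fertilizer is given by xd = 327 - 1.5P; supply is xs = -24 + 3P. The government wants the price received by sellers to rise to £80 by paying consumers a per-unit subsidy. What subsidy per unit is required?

At a seller price of 80, quantity supplied is -24 + 3·80 = 216.
Buyers absorb 216 only when they pay Pb with 327 − 1.5·Pb = 216, i.e. Pb = 74.
s = Ps − Pb = 80 − 74 = 6.

Required subsidy s = £6 per unit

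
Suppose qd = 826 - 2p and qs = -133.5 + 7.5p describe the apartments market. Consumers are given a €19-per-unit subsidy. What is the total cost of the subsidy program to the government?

Pre-subsidy: 826 - 2p = -133.5 + 7.5p gives p* = 101, q* = 624.
With the rebate, buyers effectively pay pb = ps − 19, where ps is the price sellers receive.
Demand in terms of ps becomes qd = 826 − 2(ps − 19) = 864 - 2ps. Setting this equal to supply: 864 - 2ps = -133.5 + 7.5ps, so ps = 105.
Buyers pay pb = 105 − 19 = 86; q' = -133.5 + 7.5·105 = 654.
Government outlay = subsidy × quantity = 19 × 654 = 12426.

Government cost = €12426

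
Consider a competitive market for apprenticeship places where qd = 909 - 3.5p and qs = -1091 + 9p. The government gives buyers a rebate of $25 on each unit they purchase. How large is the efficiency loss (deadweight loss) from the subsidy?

Deadweight loss = $787.5

Pre-subsidy: 909 - 3.5p = -1091 + 9p gives p* = 160, q* = 349.
With the rebate, buyers effectively pay pb = ps − 25, where ps is the price sellers receive.
Demand in terms of ps becomes qd = 909 − 3.5(ps − 25) = 996.5 - 3.5ps. Setting this equal to supply: 996.5 - 3.5ps = -1091 + 9ps, so ps = 167.
Buyers pay pb = 167 − 25 = 142; q' = -1091 + 9·167 = 412.
The subsidy expands output by 412 − 349 = 63 past the efficient level; on those units the gap between marginal cost and willingness to pay runs from 0 up to 25.
DWL = ½ × 25 × 63 = 787.5.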